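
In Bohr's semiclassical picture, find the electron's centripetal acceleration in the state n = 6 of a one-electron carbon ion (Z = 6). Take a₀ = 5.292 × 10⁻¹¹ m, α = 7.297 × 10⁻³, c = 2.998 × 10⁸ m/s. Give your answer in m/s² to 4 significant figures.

1.507 × 10²² m/s²

r = n²a₀/Z = 3.175 × 10⁻¹⁰ m, v = Zαc/n = 2.188 × 10⁶ m/s
a = v²/r = (2.188 × 10⁶)² / 3.175 × 10⁻¹⁰ = 1.507 × 10²² m/s²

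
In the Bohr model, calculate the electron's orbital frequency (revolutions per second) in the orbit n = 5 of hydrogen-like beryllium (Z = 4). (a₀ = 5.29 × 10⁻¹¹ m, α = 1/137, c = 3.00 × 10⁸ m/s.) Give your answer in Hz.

8.43 × 10¹⁴ Hz

r = n²a₀/Z = 3.31 × 10⁻¹⁰ m, v = Zαc/n = 1.75 × 10⁶ m/s
f = v/(2πr) = 8.43 × 10¹⁴ Hz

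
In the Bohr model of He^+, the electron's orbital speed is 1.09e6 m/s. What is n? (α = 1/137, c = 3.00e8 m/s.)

v_n = Zαc/n ⇒ n = Zαc/v = 2 × 0.00730 × 3.00e8 / 1.09e6 ≈ 4.02
n = 4

4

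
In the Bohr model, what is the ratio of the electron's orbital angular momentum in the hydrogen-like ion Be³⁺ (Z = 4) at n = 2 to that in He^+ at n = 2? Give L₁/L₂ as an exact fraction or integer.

L = nℏ is independent of Z.
L₁/L₂ = n₁/n₂ = 2/2 = 1

1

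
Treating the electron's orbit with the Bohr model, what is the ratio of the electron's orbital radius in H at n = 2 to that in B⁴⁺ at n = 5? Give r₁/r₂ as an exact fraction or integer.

4/5

r ∝ Z^-1 · n^2
r₁/r₂ = (1/5)^-1 · (2/5)^2 = 4/5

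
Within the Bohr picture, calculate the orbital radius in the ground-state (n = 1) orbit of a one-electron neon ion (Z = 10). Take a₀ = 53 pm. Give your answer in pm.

r_n = n²a₀/Z = 1² × 53 / 10
    = 1 × 53 / 10 = 5.3 pm

5.3 pm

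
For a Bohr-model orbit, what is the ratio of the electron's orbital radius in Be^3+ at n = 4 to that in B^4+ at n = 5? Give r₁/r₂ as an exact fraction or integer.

4/5

r ∝ Z^-1 · n^2
r₁/r₂ = (4/5)^-1 · (4/5)^2 = 4/5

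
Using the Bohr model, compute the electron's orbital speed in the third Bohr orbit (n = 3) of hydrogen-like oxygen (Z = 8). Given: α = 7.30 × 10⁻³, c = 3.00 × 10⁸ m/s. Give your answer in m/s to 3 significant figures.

v_n = Zαc/n = 8 × 0.00730 × 3.00 × 10⁸ / 3
    = 5.84 × 10⁶ m/s

5.84 × 10⁶ m/s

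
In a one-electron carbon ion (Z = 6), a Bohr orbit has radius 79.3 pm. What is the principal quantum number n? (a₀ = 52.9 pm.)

3

r_n = n²a₀/Z ⇒ n² = rZ/a₀ = 79.3 × 6 / 52.9 ≈ 8.99
n = 3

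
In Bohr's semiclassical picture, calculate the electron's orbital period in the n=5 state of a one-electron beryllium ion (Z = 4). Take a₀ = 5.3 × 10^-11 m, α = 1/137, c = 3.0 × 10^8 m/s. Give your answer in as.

r = n²a₀/Z = 5²·5.3 × 10^-11/4 = 3.3 × 10^-10 m
v = Zαc/n = 4·0.0073·3.0 × 10^8/5 = 1.8 × 10^6 m/s
T = 2πr/v = 1.2 × 10^-15 s = 1200 as

1200 as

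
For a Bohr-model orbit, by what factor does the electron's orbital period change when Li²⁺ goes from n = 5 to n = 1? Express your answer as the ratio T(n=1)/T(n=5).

1/125

T ∝ Z^-2 · n^3; with Z fixed, T ∝ n^3.
T(n=1)/T(n=5) = (1/5)^3 = 1/125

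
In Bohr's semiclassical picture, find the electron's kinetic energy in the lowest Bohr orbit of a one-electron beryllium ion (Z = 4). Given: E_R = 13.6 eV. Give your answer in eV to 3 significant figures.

For a Coulomb orbit the virial theorem gives K = −E_n.
E_n = −E_R·Z²/n², so K = E_R·Z²/n² = 13.6 × 4²/1² = 218 eV

218 eV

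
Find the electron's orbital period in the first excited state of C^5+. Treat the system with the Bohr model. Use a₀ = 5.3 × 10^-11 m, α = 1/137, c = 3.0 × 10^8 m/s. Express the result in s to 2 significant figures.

3.4 × 10^-17 s

r = n²a₀/Z = 2²·5.3 × 10^-11/6 = 3.5 × 10^-11 m
v = Zαc/n = 6·0.0073·3.0 × 10^8/2 = 6.6 × 10^6 m/s
T = 2πr/v = 3.4 × 10^-17 s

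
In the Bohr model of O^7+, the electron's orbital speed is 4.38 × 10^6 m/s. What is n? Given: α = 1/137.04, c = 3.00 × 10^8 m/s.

4

v_n = Zαc/n ⇒ n = Zαc/v = 8 × 0.00730 × 3.00 × 10^8 / 4.38 × 10^6 ≈ 4.00
n = 4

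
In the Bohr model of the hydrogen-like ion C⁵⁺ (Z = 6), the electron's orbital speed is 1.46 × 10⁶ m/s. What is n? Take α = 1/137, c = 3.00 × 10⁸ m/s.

9

v_n = Zαc/n ⇒ n = Zαc/v = 6 × 0.00730 × 3.00 × 10⁸ / 1.46 × 10⁶ ≈ 9.00
n = 9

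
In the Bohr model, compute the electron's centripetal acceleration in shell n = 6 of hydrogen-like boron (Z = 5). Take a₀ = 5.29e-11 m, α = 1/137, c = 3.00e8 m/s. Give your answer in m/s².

r = n²a₀/Z = 3.81e-10 m, v = Zαc/n = 1.82e6 m/s
a = v²/r = (1.82e6)² / 3.81e-10 = 8.74e21 m/s²

8.74e21 m/s²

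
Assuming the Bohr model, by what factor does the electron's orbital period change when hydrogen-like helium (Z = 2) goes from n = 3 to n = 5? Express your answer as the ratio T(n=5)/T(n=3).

125/27

T ∝ Z^-2 · n^3; with Z fixed, T ∝ n^3.
T(n=5)/T(n=3) = (5/3)^3 = 125/27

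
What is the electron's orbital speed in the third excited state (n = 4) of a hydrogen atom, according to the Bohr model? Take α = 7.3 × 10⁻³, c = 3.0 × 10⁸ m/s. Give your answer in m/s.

5.5 × 10⁵ m/s

v_n = Zαc/n = 1 × 0.0073 × 3.0 × 10⁸ / 4
    = 5.5 × 10⁵ m/s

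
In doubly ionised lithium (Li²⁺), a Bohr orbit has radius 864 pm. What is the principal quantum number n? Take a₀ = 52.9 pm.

7

r_n = n²a₀/Z ⇒ n² = rZ/a₀ = 864 × 3 / 52.9 ≈ 49.00
n = 7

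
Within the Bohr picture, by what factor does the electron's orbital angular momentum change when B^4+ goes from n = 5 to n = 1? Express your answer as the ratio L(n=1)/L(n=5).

1/5

L = nℏ depends only on n, so L ∝ n.
L(n=1)/L(n=5) = (1/5)^1 = 1/5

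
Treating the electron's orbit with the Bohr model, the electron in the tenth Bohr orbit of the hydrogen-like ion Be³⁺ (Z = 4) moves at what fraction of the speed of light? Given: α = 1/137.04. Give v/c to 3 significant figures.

v_n = Zαc/n, so v/c = Zα/n = 4 × 0.00730 / 10 = 0.00292

0.00292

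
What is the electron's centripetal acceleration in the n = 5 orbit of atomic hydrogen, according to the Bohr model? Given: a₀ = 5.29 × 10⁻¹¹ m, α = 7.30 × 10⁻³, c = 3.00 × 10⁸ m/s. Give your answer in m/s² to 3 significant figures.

1.45 × 10²⁰ m/s²

r = n²a₀/Z = 1.32 × 10⁻⁹ m, v = Zαc/n = 4.38 × 10⁵ m/s
a = v²/r = (4.38 × 10⁵)² / 1.32 × 10⁻⁹ = 1.45 × 10²⁰ m/s²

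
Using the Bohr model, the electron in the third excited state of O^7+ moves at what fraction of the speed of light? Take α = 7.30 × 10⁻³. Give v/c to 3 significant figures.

v_n = Zαc/n, so v/c = Zα/n = 8 × 0.00730 / 4 = 0.0146

0.0146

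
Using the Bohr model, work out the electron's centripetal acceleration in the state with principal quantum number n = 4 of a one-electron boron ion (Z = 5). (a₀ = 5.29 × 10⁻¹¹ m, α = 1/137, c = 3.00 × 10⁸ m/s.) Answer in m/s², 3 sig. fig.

4.43 × 10²² m/s²

r = n²a₀/Z = 1.69 × 10⁻¹⁰ m, v = Zαc/n = 2.74 × 10⁶ m/s
a = v²/r = (2.74 × 10⁶)² / 1.69 × 10⁻¹⁰ = 4.43 × 10²² m/s²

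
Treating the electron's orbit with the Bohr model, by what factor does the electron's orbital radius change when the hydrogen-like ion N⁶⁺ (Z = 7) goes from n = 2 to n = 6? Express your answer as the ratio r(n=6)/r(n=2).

r ∝ Z^-1 · n^2; with Z fixed, r ∝ n^2.
r(n=6)/r(n=2) = (6/2)^2 = 9

9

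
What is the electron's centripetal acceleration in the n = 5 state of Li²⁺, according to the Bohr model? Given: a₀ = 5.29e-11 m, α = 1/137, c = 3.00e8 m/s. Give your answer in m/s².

r = n²a₀/Z = 4.41e-10 m, v = Zαc/n = 1.31e6 m/s
a = v²/r = (1.31e6)² / 4.41e-10 = 3.92e21 m/s²

3.92e21 m/s²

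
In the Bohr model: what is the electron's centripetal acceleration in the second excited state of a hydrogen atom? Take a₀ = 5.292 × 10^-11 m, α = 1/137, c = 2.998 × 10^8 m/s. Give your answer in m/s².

r = n²a₀/Z = 4.763 × 10^-10 m, v = Zαc/n = 7.294 × 10^5 m/s
a = v²/r = (7.294 × 10^5)² / 4.763 × 10^-10 = 1.117 × 10^21 m/s²

1.117 × 10^21 m/s²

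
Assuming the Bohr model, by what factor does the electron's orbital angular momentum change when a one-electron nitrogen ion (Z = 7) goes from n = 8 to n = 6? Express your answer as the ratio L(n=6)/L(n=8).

3/4

L = nℏ depends only on n, so L ∝ n.
L(n=6)/L(n=8) = (6/8)^1 = 3/4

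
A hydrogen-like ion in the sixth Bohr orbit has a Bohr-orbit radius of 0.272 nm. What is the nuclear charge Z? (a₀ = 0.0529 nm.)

7

r_n = n²a₀/Z ⇒ Z = n²a₀/r = 6² × 0.0529 / 0.272 ≈ 7.00
Z = 7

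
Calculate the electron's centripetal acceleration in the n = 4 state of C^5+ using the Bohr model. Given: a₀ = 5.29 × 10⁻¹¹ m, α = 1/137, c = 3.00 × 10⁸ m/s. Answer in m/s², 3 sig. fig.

r = n²a₀/Z = 1.41 × 10⁻¹⁰ m, v = Zαc/n = 3.28 × 10⁶ m/s
a = v²/r = (3.28 × 10⁶)² / 1.41 × 10⁻¹⁰ = 7.65 × 10²² m/s²

7.65 × 10²² m/s²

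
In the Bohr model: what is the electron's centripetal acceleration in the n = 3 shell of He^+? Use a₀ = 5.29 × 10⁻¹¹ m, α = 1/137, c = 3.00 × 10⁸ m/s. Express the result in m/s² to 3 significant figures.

8.95 × 10²¹ m/s²

r = n²a₀/Z = 2.38 × 10⁻¹⁰ m, v = Zαc/n = 1.46 × 10⁶ m/s
a = v²/r = (1.46 × 10⁶)² / 2.38 × 10⁻¹⁰ = 8.95 × 10²¹ m/s²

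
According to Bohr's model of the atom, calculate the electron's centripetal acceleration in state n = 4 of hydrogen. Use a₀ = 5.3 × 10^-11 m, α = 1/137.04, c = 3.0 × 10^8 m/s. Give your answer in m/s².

r = n²a₀/Z = 8.5 × 10^-10 m, v = Zαc/n = 5.5 × 10^5 m/s
a = v²/r = (5.5 × 10^5)² / 8.5 × 10^-10 = 3.5 × 10^20 m/s²

3.5 × 10^20 m/s²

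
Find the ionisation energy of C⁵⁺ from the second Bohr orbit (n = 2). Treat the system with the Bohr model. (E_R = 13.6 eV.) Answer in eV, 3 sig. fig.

E_n = −E_R·Z²/n² = −13.6 × 6²/2² eV = -122 eV
Ionisation energy = −E_n = 122 eV

122 eV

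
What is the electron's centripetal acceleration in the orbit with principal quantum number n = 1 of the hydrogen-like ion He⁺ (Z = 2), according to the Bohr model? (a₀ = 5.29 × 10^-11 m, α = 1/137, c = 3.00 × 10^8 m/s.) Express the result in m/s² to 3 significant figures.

r = n²a₀/Z = 2.65 × 10^-11 m, v = Zαc/n = 4.38 × 10^6 m/s
a = v²/r = (4.38 × 10^6)² / 2.65 × 10^-11 = 7.25 × 10^23 m/s²

7.25 × 10^23 m/s²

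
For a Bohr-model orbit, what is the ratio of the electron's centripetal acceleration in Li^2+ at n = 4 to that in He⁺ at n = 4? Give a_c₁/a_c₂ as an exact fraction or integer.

27/8

a_c ∝ Z^3 · n^-4
a_c₁/a_c₂ = (3/2)^3 · (4/4)^-4 = 27/8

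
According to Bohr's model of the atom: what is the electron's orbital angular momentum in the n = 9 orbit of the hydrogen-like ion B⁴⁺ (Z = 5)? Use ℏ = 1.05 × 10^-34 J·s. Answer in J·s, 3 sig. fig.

L_n = nℏ = 9 × 1.05 × 10^-34 = 9.45 × 10^-34 J·s

9.45 × 10^-34 J·s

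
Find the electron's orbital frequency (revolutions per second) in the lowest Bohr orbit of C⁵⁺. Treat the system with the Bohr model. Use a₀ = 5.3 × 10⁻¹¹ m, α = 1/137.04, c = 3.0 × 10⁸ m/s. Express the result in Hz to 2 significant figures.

2.4 × 10¹⁷ Hz

r = n²a₀/Z = 8.8 × 10⁻¹² m, v = Zαc/n = 1.3 × 10⁷ m/s
f = v/(2πr) = 2.4 × 10¹⁷ Hz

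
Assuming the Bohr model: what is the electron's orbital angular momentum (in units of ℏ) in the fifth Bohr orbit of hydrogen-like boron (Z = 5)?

L_n = nℏ, so L/ℏ = n = 5.

5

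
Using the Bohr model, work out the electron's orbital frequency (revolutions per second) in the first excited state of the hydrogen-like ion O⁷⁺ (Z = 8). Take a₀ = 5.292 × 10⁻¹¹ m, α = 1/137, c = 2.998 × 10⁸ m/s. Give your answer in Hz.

5.265 × 10¹⁶ Hz

r = n²a₀/Z = 2.646 × 10⁻¹¹ m, v = Zαc/n = 8.753 × 10⁶ m/s
f = v/(2πr) = 5.265 × 10¹⁶ Hz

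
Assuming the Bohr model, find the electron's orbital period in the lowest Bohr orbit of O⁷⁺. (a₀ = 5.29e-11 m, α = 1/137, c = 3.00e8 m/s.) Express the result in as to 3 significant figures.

2.37 as

r = n²a₀/Z = 1²·5.29e-11/8 = 6.61e-12 m
v = Zαc/n = 8·0.00730·3.00e8/1 = 1.75e7 m/s
T = 2πr/v = 2.37e-18 s = 2.37 as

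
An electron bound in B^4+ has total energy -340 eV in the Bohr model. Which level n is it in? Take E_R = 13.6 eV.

E_n = −E_R Z²/n² ⇒ n² = E_R Z²/(−E_n) = 13.6 × 5² / 340 ≈ 1.00
n = 1

1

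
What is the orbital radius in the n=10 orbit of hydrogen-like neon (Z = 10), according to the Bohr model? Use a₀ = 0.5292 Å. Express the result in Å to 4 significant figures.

5.292 Å

r_n = n²a₀/Z = 10² × 0.5292 / 10
    = 100 × 0.5292 / 10 = 5.292 Å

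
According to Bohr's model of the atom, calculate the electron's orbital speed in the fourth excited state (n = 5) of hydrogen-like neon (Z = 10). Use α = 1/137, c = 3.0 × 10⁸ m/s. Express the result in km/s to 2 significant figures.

4400 km/s

v_n = Zαc/n = 10 × 0.0073 × 3.0 × 10⁸ / 5
    = 4400 km/s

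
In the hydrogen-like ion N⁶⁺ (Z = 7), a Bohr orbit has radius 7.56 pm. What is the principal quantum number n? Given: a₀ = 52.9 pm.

r_n = n²a₀/Z ⇒ n² = rZ/a₀ = 7.56 × 7 / 52.9 ≈ 1.00
n = 1

1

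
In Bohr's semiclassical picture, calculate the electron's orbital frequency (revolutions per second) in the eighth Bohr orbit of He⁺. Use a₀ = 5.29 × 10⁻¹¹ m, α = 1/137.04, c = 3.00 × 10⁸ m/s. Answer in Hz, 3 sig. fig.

r = n²a₀/Z = 1.69 × 10⁻⁹ m, v = Zαc/n = 5.47 × 10⁵ m/s
f = v/(2πr) = 5.15 × 10¹³ Hz

5.15 × 10¹³ Hz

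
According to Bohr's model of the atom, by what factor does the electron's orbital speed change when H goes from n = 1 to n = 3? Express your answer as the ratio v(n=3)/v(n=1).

1/3

v ∝ Z^1 · n^-1; with Z fixed, v ∝ n^-1.
v(n=3)/v(n=1) = (3/1)^-1 = 1/3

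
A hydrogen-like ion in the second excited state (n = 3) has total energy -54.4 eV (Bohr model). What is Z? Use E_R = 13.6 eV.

E_n = −E_R Z²/n² ⇒ Z² = −E_n n²/E_R = 54.4 × 3² / 13.6 ≈ 36.00
Z = 6

6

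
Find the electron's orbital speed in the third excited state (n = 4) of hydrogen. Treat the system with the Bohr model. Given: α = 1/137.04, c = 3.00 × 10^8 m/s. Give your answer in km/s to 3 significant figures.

547 km/s

v_n = Zαc/n = 1 × 0.00730 × 3.00 × 10^8 / 4
    = 547 km/s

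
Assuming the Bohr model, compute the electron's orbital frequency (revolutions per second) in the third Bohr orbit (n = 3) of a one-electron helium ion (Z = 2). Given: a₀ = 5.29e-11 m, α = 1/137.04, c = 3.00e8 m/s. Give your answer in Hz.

r = n²a₀/Z = 2.38e-10 m, v = Zαc/n = 1.46e6 m/s
f = v/(2πr) = 9.76e14 Hz

9.76e14 Hz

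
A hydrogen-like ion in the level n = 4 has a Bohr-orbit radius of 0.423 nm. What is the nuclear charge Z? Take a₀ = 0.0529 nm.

2

r_n = n²a₀/Z ⇒ Z = n²a₀/r = 4² × 0.0529 / 0.423 ≈ 2.00
Z = 2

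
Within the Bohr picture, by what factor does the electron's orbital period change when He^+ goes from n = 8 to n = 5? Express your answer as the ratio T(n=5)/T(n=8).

T ∝ Z^-2 · n^3; with Z fixed, T ∝ n^3.
T(n=5)/T(n=8) = (5/8)^3 = 125/512

125/512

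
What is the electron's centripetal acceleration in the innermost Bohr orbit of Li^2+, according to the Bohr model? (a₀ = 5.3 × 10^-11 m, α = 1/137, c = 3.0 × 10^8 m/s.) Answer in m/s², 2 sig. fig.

r = n²a₀/Z = 1.8 × 10^-11 m, v = Zαc/n = 6.6 × 10^6 m/s
a = v²/r = (6.6 × 10^6)² / 1.8 × 10^-11 = 2.4 × 10^24 m/s²

2.4 × 10^24 m/s²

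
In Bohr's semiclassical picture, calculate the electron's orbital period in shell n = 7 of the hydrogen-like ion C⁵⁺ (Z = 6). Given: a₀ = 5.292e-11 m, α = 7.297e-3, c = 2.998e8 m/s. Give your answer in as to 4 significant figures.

1448 as

r = n²a₀/Z = 7²·5.292e-11/6 = 4.322e-10 m
v = Zαc/n = 6·0.007297·2.998e8/7 = 1.875e6 m/s
T = 2πr/v = 1.448e-15 s = 1448 as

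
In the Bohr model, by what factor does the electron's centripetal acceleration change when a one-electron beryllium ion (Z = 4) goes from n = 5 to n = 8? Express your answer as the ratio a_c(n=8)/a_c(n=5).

a_c ∝ Z^3 · n^-4; with Z fixed, a_c ∝ n^-4.
a_c(n=8)/a_c(n=5) = (8/5)^-4 = 625/4096

625/4096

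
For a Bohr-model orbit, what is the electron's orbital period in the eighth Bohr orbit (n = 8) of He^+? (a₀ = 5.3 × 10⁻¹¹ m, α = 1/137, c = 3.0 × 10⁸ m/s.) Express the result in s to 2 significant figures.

1.9 × 10⁻¹⁴ s

r = n²a₀/Z = 8²·5.3 × 10⁻¹¹/2 = 1.7 × 10⁻⁹ m
v = Zαc/n = 2·0.0073·3.0 × 10⁸/8 = 5.5 × 10⁵ m/s
T = 2πr/v = 1.9 × 10⁻¹⁴ s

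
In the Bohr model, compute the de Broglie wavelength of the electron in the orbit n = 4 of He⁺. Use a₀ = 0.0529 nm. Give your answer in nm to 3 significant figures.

0.665 nm

The Bohr quantisation condition is nλ = 2πr_n.
r_n = n²a₀/Z = 0.423 nm
λ = 2πr_n/n = 2π·0.423/4 = 0.665 nm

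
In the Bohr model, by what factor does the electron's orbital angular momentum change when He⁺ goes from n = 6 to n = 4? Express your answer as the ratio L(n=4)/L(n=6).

2/3

L = nℏ depends only on n, so L ∝ n.
L(n=4)/L(n=6) = (4/6)^1 = 2/3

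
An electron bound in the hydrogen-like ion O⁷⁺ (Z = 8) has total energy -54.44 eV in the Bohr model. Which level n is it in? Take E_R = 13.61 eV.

4

E_n = −E_R Z²/n² ⇒ n² = E_R Z²/(−E_n) = 13.61 × 8² / 54.44 ≈ 16.00
n = 4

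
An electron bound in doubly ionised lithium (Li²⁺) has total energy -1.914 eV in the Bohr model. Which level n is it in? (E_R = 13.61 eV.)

E_n = −E_R Z²/n² ⇒ n² = E_R Z²/(−E_n) = 13.61 × 3² / 1.914 ≈ 64.00
n = 8

8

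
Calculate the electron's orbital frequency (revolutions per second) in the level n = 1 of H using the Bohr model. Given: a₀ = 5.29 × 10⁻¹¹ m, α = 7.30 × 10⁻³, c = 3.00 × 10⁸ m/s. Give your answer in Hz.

6.59 × 10¹⁵ Hz

r = n²a₀/Z = 5.29 × 10⁻¹¹ m, v = Zαc/n = 2.19 × 10⁶ m/s
f = v/(2πr) = 6.59 × 10¹⁵ Hz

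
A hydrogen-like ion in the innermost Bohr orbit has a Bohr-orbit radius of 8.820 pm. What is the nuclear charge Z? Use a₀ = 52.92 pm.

r_n = n²a₀/Z ⇒ Z = n²a₀/r = 1² × 52.92 / 8.820 ≈ 6.00
Z = 6

6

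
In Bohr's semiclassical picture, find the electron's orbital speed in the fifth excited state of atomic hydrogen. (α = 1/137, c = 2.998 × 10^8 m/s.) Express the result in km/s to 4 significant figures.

v_n = Zαc/n = 1 × 0.007299 × 2.998 × 10^8 / 6
    = 364.7 km/s

364.7 km/s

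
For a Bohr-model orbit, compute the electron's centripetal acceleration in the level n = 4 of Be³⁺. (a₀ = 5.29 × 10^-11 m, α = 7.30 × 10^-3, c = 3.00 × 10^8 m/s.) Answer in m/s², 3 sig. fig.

2.27 × 10^22 m/s²

r = n²a₀/Z = 2.12 × 10^-10 m, v = Zαc/n = 2.19 × 10^6 m/s
a = v²/r = (2.19 × 10^6)² / 2.12 × 10^-10 = 2.27 × 10^22 m/s²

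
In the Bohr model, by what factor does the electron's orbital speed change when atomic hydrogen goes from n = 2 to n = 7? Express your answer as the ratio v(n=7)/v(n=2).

v ∝ Z^1 · n^-1; with Z fixed, v ∝ n^-1.
v(n=7)/v(n=2) = (7/2)^-1 = 2/7

2/7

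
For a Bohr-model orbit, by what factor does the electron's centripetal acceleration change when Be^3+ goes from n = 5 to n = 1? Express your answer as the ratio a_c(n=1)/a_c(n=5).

a_c ∝ Z^3 · n^-4; with Z fixed, a_c ∝ n^-4.
a_c(n=1)/a_c(n=5) = (1/5)^-4 = 625

625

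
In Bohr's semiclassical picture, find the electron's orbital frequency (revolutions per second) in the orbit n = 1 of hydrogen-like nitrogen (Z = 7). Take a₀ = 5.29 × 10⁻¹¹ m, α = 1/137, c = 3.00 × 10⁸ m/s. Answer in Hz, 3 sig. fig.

r = n²a₀/Z = 7.56 × 10⁻¹² m, v = Zαc/n = 1.53 × 10⁷ m/s
f = v/(2πr) = 3.23 × 10¹⁷ Hz

3.23 × 10¹⁷ Hz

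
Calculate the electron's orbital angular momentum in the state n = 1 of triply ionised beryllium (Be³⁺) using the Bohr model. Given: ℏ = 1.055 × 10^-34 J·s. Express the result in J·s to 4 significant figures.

L_n = nℏ = 1 × 1.055 × 10^-34 = 1.055 × 10^-34 J·s

1.055 × 10^-34 J·s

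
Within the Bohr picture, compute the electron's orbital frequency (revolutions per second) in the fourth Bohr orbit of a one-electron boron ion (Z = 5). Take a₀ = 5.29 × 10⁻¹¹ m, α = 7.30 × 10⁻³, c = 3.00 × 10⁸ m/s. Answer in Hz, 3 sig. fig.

2.57 × 10¹⁵ Hz

r = n²a₀/Z = 1.69 × 10⁻¹⁰ m, v = Zαc/n = 2.74 × 10⁶ m/s
f = v/(2πr) = 2.57 × 10¹⁵ Hz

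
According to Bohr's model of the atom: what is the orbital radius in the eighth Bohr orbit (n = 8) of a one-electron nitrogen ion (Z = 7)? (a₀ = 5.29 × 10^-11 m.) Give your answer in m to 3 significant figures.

4.84 × 10^-10 m

r_n = n²a₀/Z = 8² × 5.29 × 10^-11 / 7
    = 64 × 5.29 × 10^-11 / 7 = 4.84 × 10^-10 m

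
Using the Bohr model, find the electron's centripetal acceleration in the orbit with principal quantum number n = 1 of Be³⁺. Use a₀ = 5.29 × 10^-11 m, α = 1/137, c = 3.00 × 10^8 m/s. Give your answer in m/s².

5.80 × 10^24 m/s²

r = n²a₀/Z = 1.32 × 10^-11 m, v = Zαc/n = 8.76 × 10^6 m/s
a = v²/r = (8.76 × 10^6)² / 1.32 × 10^-11 = 5.80 × 10^24 m/s²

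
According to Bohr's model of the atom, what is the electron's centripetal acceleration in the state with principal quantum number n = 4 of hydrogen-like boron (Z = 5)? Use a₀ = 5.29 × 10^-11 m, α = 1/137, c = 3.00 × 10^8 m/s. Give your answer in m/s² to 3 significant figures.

4.43 × 10^22 m/s²

r = n²a₀/Z = 1.69 × 10^-10 m, v = Zαc/n = 2.74 × 10^6 m/s
a = v²/r = (2.74 × 10^6)² / 1.69 × 10^-10 = 4.43 × 10^22 m/s²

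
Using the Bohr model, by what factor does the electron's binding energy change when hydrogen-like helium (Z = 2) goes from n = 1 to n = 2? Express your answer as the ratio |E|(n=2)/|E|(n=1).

|E| ∝ Z^2 · n^-2; with Z fixed, |E| ∝ n^-2.
|E|(n=2)/|E|(n=1) = (2/1)^-2 = 1/4

1/4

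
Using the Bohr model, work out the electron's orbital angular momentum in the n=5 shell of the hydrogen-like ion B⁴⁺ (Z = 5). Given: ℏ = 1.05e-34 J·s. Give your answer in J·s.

L_n = nℏ = 5 × 1.05e-34 = 5.25e-34 J·s

5.25e-34 J·s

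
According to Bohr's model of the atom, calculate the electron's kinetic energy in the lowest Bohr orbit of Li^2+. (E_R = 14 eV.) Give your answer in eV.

For a Coulomb orbit the virial theorem gives K = −E_n.
E_n = −E_R·Z²/n², so K = E_R·Z²/n² = 14 × 3²/1² = 130 eV

130 eV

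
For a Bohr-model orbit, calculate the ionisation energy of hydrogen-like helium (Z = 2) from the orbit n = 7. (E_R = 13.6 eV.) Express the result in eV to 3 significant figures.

1.11 eV

E_n = −E_R·Z²/n² = −13.6 × 2²/7² eV = -1.11 eV
Ionisation energy = −E_n = 1.11 eV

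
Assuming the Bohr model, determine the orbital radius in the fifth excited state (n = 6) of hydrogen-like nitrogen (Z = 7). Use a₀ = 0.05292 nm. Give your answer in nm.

r_n = n²a₀/Z = 6² × 0.05292 / 7
    = 36 × 0.05292 / 7 = 0.2722 nm

0.2722 nm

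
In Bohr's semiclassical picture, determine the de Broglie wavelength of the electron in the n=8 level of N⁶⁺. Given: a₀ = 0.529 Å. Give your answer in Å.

3.80 Å

The Bohr quantisation condition is nλ = 2πr_n.
r_n = n²a₀/Z = 4.84 Å
λ = 2πr_n/n = 2π·4.84/8 = 3.80 Å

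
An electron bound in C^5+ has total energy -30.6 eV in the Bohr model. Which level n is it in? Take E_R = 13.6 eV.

4

E_n = −E_R Z²/n² ⇒ n² = E_R Z²/(−E_n) = 13.6 × 6² / 30.6 ≈ 16.00
n = 4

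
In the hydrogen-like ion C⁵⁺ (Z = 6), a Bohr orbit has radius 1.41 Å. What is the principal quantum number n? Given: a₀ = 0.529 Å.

r_n = n²a₀/Z ⇒ n² = rZ/a₀ = 1.41 × 6 / 0.529 ≈ 15.99
n = 4

4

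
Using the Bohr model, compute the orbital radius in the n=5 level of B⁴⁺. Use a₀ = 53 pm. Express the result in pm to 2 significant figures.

r_n = n²a₀/Z = 5² × 53 / 5
    = 25 × 53 / 5 = 260 pm

260 pm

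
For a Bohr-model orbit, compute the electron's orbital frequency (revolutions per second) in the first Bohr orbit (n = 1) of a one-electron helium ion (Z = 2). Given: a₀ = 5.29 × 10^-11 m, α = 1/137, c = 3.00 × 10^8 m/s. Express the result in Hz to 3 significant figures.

r = n²a₀/Z = 2.65 × 10^-11 m, v = Zαc/n = 4.38 × 10^6 m/s
f = v/(2πr) = 2.64 × 10^16 Hz

2.64 × 10^16 Hz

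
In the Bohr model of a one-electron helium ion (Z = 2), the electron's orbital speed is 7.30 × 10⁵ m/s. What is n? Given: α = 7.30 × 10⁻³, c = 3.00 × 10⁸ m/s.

6

v_n = Zαc/n ⇒ n = Zαc/v = 2 × 0.00730 × 3.00 × 10⁸ / 7.30 × 10⁵ ≈ 6.00
n = 6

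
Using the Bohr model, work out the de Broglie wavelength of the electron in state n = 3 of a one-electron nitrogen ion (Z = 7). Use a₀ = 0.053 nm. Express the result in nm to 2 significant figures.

0.14 nm

The Bohr quantisation condition is nλ = 2πr_n.
r_n = n²a₀/Z = 0.068 nm
λ = 2πr_n/n = 2π·0.068/3 = 0.14 nm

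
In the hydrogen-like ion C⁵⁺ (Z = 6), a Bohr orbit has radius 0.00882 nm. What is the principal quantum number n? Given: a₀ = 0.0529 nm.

r_n = n²a₀/Z ⇒ n² = rZ/a₀ = 0.00882 × 6 / 0.0529 ≈ 1.00
n = 1

1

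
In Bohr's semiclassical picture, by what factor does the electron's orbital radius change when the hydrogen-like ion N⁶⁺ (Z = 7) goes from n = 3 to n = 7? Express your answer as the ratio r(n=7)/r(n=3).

r ∝ Z^-1 · n^2; with Z fixed, r ∝ n^2.
r(n=7)/r(n=3) = (7/3)^2 = 49/9

49/9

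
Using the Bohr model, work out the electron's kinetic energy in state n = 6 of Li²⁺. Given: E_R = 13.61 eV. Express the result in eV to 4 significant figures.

3.402 eV

For a Coulomb orbit the virial theorem gives K = −E_n.
E_n = −E_R·Z²/n², so K = E_R·Z²/n² = 13.61 × 3²/6² = 3.402 eV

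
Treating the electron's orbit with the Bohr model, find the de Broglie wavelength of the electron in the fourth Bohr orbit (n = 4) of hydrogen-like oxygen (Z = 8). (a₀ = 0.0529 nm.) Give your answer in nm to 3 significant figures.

0.166 nm

The Bohr quantisation condition is nλ = 2πr_n.
r_n = n²a₀/Z = 0.106 nm
λ = 2πr_n/n = 2π·0.106/4 = 0.166 nm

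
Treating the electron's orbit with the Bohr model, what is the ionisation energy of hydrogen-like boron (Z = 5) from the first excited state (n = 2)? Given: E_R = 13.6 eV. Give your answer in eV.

85.0 eV

E_n = −E_R·Z²/n² = −13.6 × 5²/2² eV = -85.0 eV
Ionisation energy = −E_n = 85.0 eV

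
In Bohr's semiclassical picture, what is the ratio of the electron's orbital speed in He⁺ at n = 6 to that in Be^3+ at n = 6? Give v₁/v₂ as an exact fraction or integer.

1/2

v ∝ Z^1 · n^-1
v₁/v₂ = (2/4)^1 · (6/6)^-1 = 1/2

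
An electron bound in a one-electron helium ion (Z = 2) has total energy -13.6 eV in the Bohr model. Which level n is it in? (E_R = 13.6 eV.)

2

E_n = −E_R Z²/n² ⇒ n² = E_R Z²/(−E_n) = 13.6 × 2² / 13.6 ≈ 4.00
n = 2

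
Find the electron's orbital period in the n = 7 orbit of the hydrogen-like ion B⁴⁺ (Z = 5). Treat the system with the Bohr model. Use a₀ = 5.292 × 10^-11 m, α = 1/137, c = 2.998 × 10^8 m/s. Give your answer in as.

2085 as

r = n²a₀/Z = 7²·5.292 × 10^-11/5 = 5.186 × 10^-10 m
v = Zαc/n = 5·0.007299·2.998 × 10^8/7 = 1.563 × 10^6 m/s
T = 2πr/v = 2.085 × 10^-15 s = 2085 as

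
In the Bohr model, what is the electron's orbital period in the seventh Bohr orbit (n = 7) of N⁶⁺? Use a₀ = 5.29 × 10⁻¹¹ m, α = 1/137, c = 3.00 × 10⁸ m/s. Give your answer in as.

r = n²a₀/Z = 7²·5.29 × 10⁻¹¹/7 = 3.70 × 10⁻¹⁰ m
v = Zαc/n = 7·0.00730·3.00 × 10⁸/7 = 2.19 × 10⁶ m/s
T = 2πr/v = 1.06 × 10⁻¹⁵ s = 1060 as

1060 as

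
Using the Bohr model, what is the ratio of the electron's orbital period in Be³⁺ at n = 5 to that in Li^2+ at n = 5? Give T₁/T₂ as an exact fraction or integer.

T ∝ Z^-2 · n^3
T₁/T₂ = (4/3)^-2 · (5/5)^3 = 9/16

9/16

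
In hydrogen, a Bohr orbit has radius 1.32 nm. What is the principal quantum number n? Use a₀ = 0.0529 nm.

5

r_n = n²a₀/Z ⇒ n² = rZ/a₀ = 1.32 × 1 / 0.0529 ≈ 24.95
n = 5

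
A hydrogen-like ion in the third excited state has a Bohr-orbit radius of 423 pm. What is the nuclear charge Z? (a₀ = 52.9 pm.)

2

r_n = n²a₀/Z ⇒ Z = n²a₀/r = 4² × 52.9 / 423 ≈ 2.00
Z = 2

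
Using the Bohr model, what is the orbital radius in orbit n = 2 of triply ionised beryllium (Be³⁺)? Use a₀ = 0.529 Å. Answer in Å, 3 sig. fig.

0.529 Å

r_n = n²a₀/Z = 2² × 0.529 / 4
    = 4 × 0.529 / 4 = 0.529 Å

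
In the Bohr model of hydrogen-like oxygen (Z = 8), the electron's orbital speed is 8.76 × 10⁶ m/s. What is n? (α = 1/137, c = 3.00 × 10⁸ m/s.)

2

v_n = Zαc/n ⇒ n = Zαc/v = 8 × 0.00730 × 3.00 × 10⁸ / 8.76 × 10⁶ ≈ 2.00
n = 2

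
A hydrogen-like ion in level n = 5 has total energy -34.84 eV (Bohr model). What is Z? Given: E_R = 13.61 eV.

8

E_n = −E_R Z²/n² ⇒ Z² = −E_n n²/E_R = 34.84 × 5² / 13.61 ≈ 64.00
Z = 8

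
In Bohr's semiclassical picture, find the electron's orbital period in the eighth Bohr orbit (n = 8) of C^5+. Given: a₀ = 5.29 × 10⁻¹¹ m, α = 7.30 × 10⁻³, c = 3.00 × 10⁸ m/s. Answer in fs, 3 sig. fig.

2.16 fs

r = n²a₀/Z = 8²·5.29 × 10⁻¹¹/6 = 5.64 × 10⁻¹⁰ m
v = Zαc/n = 6·0.00730·3.00 × 10⁸/8 = 1.64 × 10⁶ m/s
T = 2πr/v = 2.16 × 10⁻¹⁵ s = 2.16 fs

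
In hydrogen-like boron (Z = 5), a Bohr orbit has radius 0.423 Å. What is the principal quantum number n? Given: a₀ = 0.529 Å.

r_n = n²a₀/Z ⇒ n² = rZ/a₀ = 0.423 × 5 / 0.529 ≈ 4.00
n = 2

2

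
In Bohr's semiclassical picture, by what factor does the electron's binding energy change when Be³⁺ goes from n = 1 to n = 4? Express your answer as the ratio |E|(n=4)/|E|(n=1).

|E| ∝ Z^2 · n^-2; with Z fixed, |E| ∝ n^-2.
|E|(n=4)/|E|(n=1) = (4/1)^-2 = 1/16

1/16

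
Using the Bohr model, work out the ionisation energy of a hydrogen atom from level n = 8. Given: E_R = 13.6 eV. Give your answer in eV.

0.212 eV

E_n = −E_R·Z²/n² = −13.6 × 1²/8² eV = -0.212 eV
Ionisation energy = −E_n = 0.212 eV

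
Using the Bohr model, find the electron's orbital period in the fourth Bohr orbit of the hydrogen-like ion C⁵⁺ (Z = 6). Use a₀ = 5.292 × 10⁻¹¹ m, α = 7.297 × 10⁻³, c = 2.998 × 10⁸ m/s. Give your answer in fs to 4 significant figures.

0.2702 fs

r = n²a₀/Z = 4²·5.292 × 10⁻¹¹/6 = 1.411 × 10⁻¹⁰ m
v = Zαc/n = 6·0.007297·2.998 × 10⁸/4 = 3.281 × 10⁶ m/s
T = 2πr/v = 2.702 × 10⁻¹⁶ s = 0.2702 fs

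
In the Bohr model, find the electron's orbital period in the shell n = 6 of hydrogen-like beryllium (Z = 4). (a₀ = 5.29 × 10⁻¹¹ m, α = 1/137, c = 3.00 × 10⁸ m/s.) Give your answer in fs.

2.05 fs

r = n²a₀/Z = 6²·5.29 × 10⁻¹¹/4 = 4.76 × 10⁻¹⁰ m
v = Zαc/n = 4·0.00730·3.00 × 10⁸/6 = 1.46 × 10⁶ m/s
T = 2πr/v = 2.05 × 10⁻¹⁵ s = 2.05 fs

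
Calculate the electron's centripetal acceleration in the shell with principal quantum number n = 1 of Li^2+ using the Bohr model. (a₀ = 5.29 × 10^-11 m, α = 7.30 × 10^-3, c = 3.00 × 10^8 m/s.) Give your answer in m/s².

r = n²a₀/Z = 1.76 × 10^-11 m, v = Zαc/n = 6.57 × 10^6 m/s
a = v²/r = (6.57 × 10^6)² / 1.76 × 10^-11 = 2.45 × 10^24 m/s²

2.45 × 10^24 m/s²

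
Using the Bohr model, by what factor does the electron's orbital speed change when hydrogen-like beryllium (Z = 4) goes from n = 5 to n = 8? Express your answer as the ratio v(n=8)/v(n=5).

5/8

v ∝ Z^1 · n^-1; with Z fixed, v ∝ n^-1.
v(n=8)/v(n=5) = (8/5)^-1 = 5/8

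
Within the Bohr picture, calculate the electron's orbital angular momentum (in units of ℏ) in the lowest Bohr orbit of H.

1

L_n = nℏ, so L/ℏ = n = 1.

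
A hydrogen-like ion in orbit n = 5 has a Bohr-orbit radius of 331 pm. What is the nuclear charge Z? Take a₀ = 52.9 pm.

r_n = n²a₀/Z ⇒ Z = n²a₀/r = 5² × 52.9 / 331 ≈ 4.00
Z = 4

4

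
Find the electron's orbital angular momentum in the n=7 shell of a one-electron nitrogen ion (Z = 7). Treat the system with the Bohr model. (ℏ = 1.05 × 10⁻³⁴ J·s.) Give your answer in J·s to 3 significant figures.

L_n = nℏ = 7 × 1.05 × 10⁻³⁴ = 7.35 × 10⁻³⁴ J·s

7.35 × 10⁻³⁴ J·s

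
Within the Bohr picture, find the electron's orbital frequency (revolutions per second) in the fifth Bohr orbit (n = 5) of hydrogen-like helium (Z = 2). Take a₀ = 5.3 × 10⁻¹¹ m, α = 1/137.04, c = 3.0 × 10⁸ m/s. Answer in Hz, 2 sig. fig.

2.1 × 10¹⁴ Hz

r = n²a₀/Z = 6.6 × 10⁻¹⁰ m, v = Zαc/n = 8.8 × 10⁵ m/s
f = v/(2πr) = 2.1 × 10¹⁴ Hz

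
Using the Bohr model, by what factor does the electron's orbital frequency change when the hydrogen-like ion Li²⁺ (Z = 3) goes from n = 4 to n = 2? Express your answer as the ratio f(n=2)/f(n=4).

8

f ∝ Z^2 · n^-3; with Z fixed, f ∝ n^-3.
f(n=2)/f(n=4) = (2/4)^-3 = 8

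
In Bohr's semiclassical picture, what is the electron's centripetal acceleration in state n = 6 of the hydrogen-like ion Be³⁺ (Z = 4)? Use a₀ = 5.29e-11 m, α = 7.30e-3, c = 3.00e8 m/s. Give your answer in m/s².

4.48e21 m/s²

r = n²a₀/Z = 4.76e-10 m, v = Zαc/n = 1.46e6 m/s
a = v²/r = (1.46e6)² / 4.76e-10 = 4.48e21 m/s²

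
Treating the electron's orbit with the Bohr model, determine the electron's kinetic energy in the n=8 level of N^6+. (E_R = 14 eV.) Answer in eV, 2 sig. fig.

11 eV

For a Coulomb orbit the virial theorem gives K = −E_n.
E_n = −E_R·Z²/n², so K = E_R·Z²/n² = 14 × 7²/8² = 11 eV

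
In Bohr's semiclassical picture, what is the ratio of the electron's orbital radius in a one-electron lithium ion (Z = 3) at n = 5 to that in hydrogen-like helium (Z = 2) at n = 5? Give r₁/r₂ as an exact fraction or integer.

r ∝ Z^-1 · n^2
r₁/r₂ = (3/2)^-1 · (5/5)^2 = 2/3

2/3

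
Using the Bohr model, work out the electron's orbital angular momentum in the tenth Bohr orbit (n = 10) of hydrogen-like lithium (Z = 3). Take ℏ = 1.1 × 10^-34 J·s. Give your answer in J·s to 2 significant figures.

L_n = nℏ = 10 × 1.1 × 10^-34 = 1.1 × 10^-33 J·s

1.1 × 10^-33 J·s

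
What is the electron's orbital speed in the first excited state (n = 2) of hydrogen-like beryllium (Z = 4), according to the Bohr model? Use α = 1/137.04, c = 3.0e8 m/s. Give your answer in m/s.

4.4e6 m/s

v_n = Zαc/n = 4 × 0.0073 × 3.0e8 / 2
    = 4.4e6 m/s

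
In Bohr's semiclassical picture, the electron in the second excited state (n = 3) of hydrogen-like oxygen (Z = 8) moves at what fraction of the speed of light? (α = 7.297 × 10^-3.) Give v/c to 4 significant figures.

v_n = Zαc/n, so v/c = Zα/n = 8 × 0.007297 / 3 = 0.01946

0.01946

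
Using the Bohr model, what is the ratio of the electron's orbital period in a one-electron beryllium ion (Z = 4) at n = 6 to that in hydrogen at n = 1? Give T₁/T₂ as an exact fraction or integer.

27/2

T ∝ Z^-2 · n^3
T₁/T₂ = (4/1)^-2 · (6/1)^3 = 27/2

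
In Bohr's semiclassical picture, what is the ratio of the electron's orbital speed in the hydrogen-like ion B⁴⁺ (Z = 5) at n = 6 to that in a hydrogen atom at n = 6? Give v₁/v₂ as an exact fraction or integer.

v ∝ Z^1 · n^-1
v₁/v₂ = (5/1)^1 · (6/6)^-1 = 5

5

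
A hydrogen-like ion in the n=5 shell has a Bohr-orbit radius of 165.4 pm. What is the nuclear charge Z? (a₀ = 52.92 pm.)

8

r_n = n²a₀/Z ⇒ Z = n²a₀/r = 5² × 52.92 / 165.4 ≈ 8.00
Z = 8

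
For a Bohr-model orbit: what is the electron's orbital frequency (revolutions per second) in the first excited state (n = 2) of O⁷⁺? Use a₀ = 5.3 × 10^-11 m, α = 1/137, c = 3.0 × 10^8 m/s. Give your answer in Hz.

r = n²a₀/Z = 2.6 × 10^-11 m, v = Zαc/n = 8.8 × 10^6 m/s
f = v/(2πr) = 5.3 × 10^16 Hz

5.3 × 10^16 Hz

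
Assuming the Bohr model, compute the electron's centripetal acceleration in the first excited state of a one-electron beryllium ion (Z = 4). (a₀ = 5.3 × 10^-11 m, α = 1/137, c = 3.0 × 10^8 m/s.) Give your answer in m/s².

3.6 × 10^23 m/s²

r = n²a₀/Z = 5.3 × 10^-11 m, v = Zαc/n = 4.4 × 10^6 m/s
a = v²/r = (4.4 × 10^6)² / 5.3 × 10^-11 = 3.6 × 10^23 m/s²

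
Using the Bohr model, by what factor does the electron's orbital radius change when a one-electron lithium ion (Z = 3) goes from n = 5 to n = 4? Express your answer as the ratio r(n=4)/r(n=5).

16/25

r ∝ Z^-1 · n^2; with Z fixed, r ∝ n^2.
r(n=4)/r(n=5) = (4/5)^2 = 16/25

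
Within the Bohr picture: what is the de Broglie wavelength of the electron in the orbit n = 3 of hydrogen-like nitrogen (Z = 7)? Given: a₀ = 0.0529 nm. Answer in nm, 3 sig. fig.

0.142 nm

The Bohr quantisation condition is nλ = 2πr_n.
r_n = n²a₀/Z = 0.0680 nm
λ = 2πr_n/n = 2π·0.0680/3 = 0.142 nm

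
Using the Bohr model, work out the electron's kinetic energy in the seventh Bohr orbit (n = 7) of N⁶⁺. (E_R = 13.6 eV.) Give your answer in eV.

For a Coulomb orbit the virial theorem gives K = −E_n.
E_n = −E_R·Z²/n², so K = E_R·Z²/n² = 13.6 × 7²/7² = 13.6 eV

13.6 eV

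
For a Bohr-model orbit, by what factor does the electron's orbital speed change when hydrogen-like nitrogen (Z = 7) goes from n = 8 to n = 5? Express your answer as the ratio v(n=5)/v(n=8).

8/5

v ∝ Z^1 · n^-1; with Z fixed, v ∝ n^-1.
v(n=5)/v(n=8) = (5/8)^-1 = 8/5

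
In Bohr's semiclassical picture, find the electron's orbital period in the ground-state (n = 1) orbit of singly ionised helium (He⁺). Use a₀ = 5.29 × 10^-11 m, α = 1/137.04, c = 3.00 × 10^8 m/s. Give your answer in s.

r = n²a₀/Z = 1²·5.29 × 10^-11/2 = 2.65 × 10^-11 m
v = Zαc/n = 2·0.00730·3.00 × 10^8/1 = 4.38 × 10^6 m/s
T = 2πr/v = 3.80 × 10^-17 s

3.80 × 10^-17 s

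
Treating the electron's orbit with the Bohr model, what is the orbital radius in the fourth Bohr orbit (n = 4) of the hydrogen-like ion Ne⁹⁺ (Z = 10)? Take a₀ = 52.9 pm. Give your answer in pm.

84.6 pm

r_n = n²a₀/Z = 4² × 52.9 / 10
    = 16 × 52.9 / 10 = 84.6 pm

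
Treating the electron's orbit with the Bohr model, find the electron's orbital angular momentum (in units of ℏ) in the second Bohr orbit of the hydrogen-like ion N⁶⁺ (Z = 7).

L_n = nℏ, so L/ℏ = n = 2.

2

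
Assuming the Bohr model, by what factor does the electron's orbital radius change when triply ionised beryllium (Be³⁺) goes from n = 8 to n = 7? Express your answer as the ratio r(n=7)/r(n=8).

49/64

r ∝ Z^-1 · n^2; with Z fixed, r ∝ n^2.
r(n=7)/r(n=8) = (7/8)^2 = 49/64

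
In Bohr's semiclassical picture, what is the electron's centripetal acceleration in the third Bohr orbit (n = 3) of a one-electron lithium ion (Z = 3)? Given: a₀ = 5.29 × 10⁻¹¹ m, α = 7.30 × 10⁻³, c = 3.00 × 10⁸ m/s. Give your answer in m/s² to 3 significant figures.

3.02 × 10²² m/s²

r = n²a₀/Z = 1.59 × 10⁻¹⁰ m, v = Zαc/n = 2.19 × 10⁶ m/s
a = v²/r = (2.19 × 10⁶)² / 1.59 × 10⁻¹⁰ = 3.02 × 10²² m/s²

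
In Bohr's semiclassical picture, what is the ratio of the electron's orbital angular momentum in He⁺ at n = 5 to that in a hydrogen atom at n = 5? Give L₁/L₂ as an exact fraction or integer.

1

L = nℏ is independent of Z.
L₁/L₂ = n₁/n₂ = 5/5 = 1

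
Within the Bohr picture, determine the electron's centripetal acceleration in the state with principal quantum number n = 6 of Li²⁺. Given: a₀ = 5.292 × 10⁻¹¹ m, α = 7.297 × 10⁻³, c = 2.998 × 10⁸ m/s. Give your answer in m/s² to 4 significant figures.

r = n²a₀/Z = 6.350 × 10⁻¹⁰ m, v = Zαc/n = 1.094 × 10⁶ m/s
a = v²/r = (1.094 × 10⁶)² / 6.350 × 10⁻¹⁰ = 1.884 × 10²¹ m/s²

1.884 × 10²¹ m/s²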